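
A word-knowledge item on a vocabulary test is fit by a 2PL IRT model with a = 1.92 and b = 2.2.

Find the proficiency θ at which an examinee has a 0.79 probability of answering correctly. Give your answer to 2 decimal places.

P(θ) = 1 / (1 + exp(−a(θ − b)))
logit = ln(0.7900/0.2100) = 1.3249
θ = b + logit/(a) = 2.2 + 1.3249/1.9200 = 2.8901

2.89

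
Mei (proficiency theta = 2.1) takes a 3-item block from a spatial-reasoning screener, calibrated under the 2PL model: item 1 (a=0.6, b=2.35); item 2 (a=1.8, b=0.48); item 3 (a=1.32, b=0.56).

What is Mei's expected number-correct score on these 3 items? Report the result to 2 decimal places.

P(theta) = 1 / (1 + exp(−a(theta − b)))
P_1 = 1/(1+e^{0.1500}) = 0.4626
P_2 = 1/(1+e^{-2.9160}) = 0.9486
P_3 = 1/(1+e^{-2.0328}) = 0.8842
E[score] = 0.4626 + 0.9486 + 0.8842 = 2.2954

2.30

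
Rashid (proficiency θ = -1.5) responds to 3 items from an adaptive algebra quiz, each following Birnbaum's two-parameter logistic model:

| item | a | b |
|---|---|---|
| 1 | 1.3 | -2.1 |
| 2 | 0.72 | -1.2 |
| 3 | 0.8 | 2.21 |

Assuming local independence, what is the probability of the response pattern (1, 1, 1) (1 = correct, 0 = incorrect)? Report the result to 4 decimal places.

0.0150

P(θ) = 1 / (1 + exp(−a(θ − b)))
P_1 = 1/(1+e^{-0.7800}) = 0.6857
P_2 = 1/(1+e^{0.2160}) = 0.4462
P_3 = 1/(1+e^{2.9680}) = 0.0489
L = P_1 × P_2 × P_3 = 0.6857 × 0.4462 × 0.0489 = 0.01496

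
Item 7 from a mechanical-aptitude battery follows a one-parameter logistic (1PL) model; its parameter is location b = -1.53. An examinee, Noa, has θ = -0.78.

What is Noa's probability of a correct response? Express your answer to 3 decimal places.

P(θ) = 1 / (1 + exp(−(θ − b)))
Exponent: (-0.78 − (-1.53)) = 0.7500
1/(1 + e^{-0.7500}) = 0.6792
P = 0.6792

0.679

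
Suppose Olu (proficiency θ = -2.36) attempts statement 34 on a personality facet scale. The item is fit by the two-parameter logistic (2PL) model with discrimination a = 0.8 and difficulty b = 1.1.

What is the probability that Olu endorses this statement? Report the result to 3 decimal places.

0.059

P(θ) = 1 / (1 + exp(−a(θ − b)))
Exponent: 0.8 × (-2.36 − 1.1) = -2.7680
1/(1 + e^{2.7680}) = 0.0591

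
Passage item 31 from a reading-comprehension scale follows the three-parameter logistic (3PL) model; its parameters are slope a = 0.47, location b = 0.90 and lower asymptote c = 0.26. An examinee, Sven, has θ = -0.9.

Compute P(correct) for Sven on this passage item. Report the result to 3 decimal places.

P(θ) = c + (1 − c) · 1 / (1 + exp(−a(θ − b)))
Exponent: 0.47 × (-0.9 − 0.90) = -0.8460
1/(1 + e^{0.8460}) = 0.3003
P = 0.26 + 0.74 × 0.3003 = 0.4822

0.482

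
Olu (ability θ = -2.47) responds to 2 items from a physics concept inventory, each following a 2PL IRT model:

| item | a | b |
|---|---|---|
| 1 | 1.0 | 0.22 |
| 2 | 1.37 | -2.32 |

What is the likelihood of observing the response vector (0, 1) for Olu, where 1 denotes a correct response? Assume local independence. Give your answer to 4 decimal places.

P(θ) = 1 / (1 + exp(−a(θ − b)))
P_1 = 1/(1+e^{2.6900}) = 0.0636
P_2 = 1/(1+e^{0.2055}) = 0.4488
L = (1−P_1) × P_2 = 0.9364 × 0.4488 = 0.42028

0.4203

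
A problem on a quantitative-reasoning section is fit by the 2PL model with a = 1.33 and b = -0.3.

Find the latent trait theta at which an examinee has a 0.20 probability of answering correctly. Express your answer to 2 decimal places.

P(theta) = 1 / (1 + exp(−a(theta − b)))
logit = ln(0.2000/0.8000) = -1.3863
theta = b + logit/(a) = -0.3 + (-1.3863)/1.3300 = -1.3423

-1.34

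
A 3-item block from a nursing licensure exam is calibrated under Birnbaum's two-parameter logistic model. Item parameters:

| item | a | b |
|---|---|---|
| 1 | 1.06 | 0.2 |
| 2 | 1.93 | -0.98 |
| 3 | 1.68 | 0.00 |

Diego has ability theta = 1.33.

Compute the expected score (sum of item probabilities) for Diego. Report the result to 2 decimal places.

2.66

P(theta) = 1 / (1 + exp(−a(theta − b)))
P_1 = 1/(1+e^{-1.1978}) = 0.7681
P_2 = 1/(1+e^{-4.4583}) = 0.9886
P_3 = 1/(1+e^{-2.2344}) = 0.9033
E[score] = 0.7681 + 0.9886 + 0.9033 = 2.6600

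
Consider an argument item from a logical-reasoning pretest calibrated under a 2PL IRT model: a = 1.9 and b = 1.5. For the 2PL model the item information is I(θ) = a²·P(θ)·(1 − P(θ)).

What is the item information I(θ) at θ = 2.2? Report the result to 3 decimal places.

0.597

P = 1/(1+e^{-1.3300}) = 0.7908
P(1−P) = 0.7908 × 0.2092 = 0.1654
I = a² × P(1−P) = 1.9² × 0.1654 = 0.59714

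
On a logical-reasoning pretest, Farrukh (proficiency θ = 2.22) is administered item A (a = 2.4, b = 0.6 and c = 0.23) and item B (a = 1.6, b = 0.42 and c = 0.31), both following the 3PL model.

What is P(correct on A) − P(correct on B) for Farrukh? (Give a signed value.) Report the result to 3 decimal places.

0.021

P(θ) = c + (1 − c) · 1 / (1 + exp(−a(θ − b)))
P_A = 0.9845
P_B = 0.9633
P_A − P_B = 0.0212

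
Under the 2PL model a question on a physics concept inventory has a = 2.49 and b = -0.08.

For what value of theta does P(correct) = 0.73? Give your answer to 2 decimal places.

P(theta) = 1 / (1 + exp(−a(theta − b)))
logit = ln(0.7300/0.2700) = 0.9946
theta = b + logit/(a) = -0.08 + 0.9946/2.4900 = 0.3194

0.32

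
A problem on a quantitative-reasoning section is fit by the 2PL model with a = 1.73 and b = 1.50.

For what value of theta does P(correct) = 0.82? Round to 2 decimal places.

2.38

P(theta) = 1 / (1 + exp(−a(theta − b)))
logit = ln(0.8200/0.1800) = 1.5163
theta = b + logit/(a) = 1.50 + 1.5163/1.7300 = 2.3765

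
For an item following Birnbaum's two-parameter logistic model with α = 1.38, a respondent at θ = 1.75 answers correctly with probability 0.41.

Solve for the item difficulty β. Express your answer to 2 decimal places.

2.01

P(θ) = 1 / (1 + exp(−α(θ − β)))
logit(0.41) = ln(0.41/0.59) = -0.3640
β = θ − logit/(α) = 1.75 − (-0.3640)/1.3800 = 2.0137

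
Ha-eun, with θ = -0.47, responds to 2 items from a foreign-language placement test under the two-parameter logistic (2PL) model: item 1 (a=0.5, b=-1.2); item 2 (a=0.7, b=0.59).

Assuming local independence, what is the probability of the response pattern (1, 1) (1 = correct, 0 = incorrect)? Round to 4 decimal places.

P(θ) = 1 / (1 + exp(−a(θ − b)))
P_1 = 1/(1+e^{-0.3650}) = 0.5903
P_2 = 1/(1+e^{0.7420}) = 0.3226
L = P_1 × P_2 = 0.5903 × 0.3226 = 0.19040

0.1904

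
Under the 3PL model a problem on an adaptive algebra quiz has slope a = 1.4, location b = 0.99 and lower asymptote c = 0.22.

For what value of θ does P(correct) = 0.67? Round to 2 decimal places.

1.21

P(θ) = c + (1 − c) · 1 / (1 + exp(−a(θ − b)))
Remove guessing floor: (0.67 − 0.22)/(1 − 0.22) = 0.5769
logit = ln(0.5769/0.4231) = 0.3102
θ = b + logit/(a) = 0.99 + 0.3102/1.4000 = 1.2115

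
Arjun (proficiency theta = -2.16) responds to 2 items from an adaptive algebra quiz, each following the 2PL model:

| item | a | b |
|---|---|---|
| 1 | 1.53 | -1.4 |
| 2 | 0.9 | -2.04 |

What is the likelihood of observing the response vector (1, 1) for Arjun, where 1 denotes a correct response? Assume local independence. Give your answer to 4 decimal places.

P(theta) = 1 / (1 + exp(−a(theta − b)))
P_1 = 1/(1+e^{1.1628}) = 0.2382
P_2 = 1/(1+e^{0.1080}) = 0.4730
L = P_1 × P_2 = 0.2382 × 0.4730 = 0.11266

0.1127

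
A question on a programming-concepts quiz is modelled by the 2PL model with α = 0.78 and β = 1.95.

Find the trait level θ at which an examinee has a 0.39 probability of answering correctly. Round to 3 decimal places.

P(θ) = 1 / (1 + exp(−α(θ − β)))
logit = ln(0.3900/0.6100) = -0.4473
θ = β + logit/(α) = 1.95 + (-0.4473)/0.7800 = 1.3765

1.377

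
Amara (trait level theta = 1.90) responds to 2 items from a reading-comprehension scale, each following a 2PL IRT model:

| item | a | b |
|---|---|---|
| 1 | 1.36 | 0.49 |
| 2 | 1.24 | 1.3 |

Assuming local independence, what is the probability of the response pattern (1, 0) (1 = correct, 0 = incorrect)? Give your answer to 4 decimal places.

P(theta) = 1 / (1 + exp(−a(theta − b)))
P_1 = 1/(1+e^{-1.9176}) = 0.8719
P_2 = 1/(1+e^{-0.7440}) = 0.6779
L = P_1 × (1−P_2) = 0.8719 × 0.3221 = 0.28086

0.2809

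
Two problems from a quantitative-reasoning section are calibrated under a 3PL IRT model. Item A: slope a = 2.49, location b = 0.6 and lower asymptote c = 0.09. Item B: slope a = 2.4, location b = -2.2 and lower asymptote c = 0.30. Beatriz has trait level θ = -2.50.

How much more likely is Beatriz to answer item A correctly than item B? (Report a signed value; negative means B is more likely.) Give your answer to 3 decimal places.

-0.439

P(θ) = c + (1 − c) · 1 / (1 + exp(−a(θ − b)))
P_A = 0.0904
P_B = 0.5292
P_A − P_B = -0.4388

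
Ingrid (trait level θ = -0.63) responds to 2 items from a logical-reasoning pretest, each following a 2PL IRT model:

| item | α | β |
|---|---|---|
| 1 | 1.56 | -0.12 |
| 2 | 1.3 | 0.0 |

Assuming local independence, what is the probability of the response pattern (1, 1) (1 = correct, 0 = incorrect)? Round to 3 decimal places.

P(θ) = 1 / (1 + exp(−α(θ − β)))
P_1 = 1/(1+e^{0.7956}) = 0.3110
P_2 = 1/(1+e^{0.8190}) = 0.3060
L = P_1 × P_2 = 0.3110 × 0.3060 = 0.09515

0.095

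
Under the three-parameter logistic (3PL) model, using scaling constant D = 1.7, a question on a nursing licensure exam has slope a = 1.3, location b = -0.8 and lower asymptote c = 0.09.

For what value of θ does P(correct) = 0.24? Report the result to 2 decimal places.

P(θ) = c + (1 − c) · 1 / (1 + exp(−D·a(θ − b)))
Remove guessing floor: (0.24 − 0.09)/(1 − 0.09) = 0.1648
logit = ln(0.1648/0.8352) = -1.6227
θ = b + logit/(1.7·a) = -0.8 + (-1.6227)/2.2100 = -1.5342

-1.53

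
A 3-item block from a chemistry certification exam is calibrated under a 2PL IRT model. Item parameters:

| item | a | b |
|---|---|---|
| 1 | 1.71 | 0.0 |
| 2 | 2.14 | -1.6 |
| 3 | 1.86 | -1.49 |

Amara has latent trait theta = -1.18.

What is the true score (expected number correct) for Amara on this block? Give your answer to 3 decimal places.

P(theta) = 1 / (1 + exp(−a(theta − b)))
P_1 = 1/(1+e^{2.0178}) = 0.1173
P_2 = 1/(1+e^{-0.8988}) = 0.7107
P_3 = 1/(1+e^{-0.5766}) = 0.6403
E[score] = 0.1173 + 0.7107 + 0.6403 = 1.4683

1.468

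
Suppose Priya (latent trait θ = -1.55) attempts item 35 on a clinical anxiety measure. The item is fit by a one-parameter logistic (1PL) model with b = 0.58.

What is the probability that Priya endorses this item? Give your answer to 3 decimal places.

P(θ) = 1 / (1 + exp(−(θ − b)))
Exponent: (-1.55 − 0.58) = -2.1300
1/(1 + e^{2.1300}) = 0.1062
P = 0.1062

0.106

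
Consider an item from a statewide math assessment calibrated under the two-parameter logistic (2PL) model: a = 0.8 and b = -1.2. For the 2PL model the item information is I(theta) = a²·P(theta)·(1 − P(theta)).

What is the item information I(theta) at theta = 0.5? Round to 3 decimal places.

0.104

P = 1/(1+e^{-1.3600}) = 0.7958
P(1−P) = 0.7958 × 0.2042 = 0.1625
I = a² × P(1−P) = 0.8² × 0.1625 = 0.10402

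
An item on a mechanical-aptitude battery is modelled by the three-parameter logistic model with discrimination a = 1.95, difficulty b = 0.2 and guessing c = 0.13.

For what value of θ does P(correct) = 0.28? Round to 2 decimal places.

P(θ) = c + (1 − c) · 1 / (1 + exp(−a(θ − b)))
Remove guessing floor: (0.28 − 0.13)/(1 − 0.13) = 0.1724
logit = ln(0.1724/0.8276) = -1.5686
θ = b + logit/(a) = 0.2 + (-1.5686)/1.9500 = -0.6044

-0.60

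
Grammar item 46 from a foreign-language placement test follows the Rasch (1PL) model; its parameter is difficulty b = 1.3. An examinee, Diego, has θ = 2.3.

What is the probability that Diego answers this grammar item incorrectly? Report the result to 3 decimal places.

0.269

P(θ) = 1 / (1 + exp(−(θ − b)))
Exponent: (2.3 − 1.3) = 1.0000
1/(1 + e^{-1.0000}) = 0.7311
P = 0.7311
P(incorrect) = 1 − 0.7311 = 0.2689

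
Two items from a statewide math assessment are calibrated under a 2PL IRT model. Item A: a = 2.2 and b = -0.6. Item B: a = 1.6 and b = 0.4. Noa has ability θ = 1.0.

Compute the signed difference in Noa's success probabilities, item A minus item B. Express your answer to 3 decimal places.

P(θ) = 1 / (1 + exp(−a(θ − b)))
P_A = 0.9713
P_B = 0.7231
P_A − P_B = 0.2481

0.248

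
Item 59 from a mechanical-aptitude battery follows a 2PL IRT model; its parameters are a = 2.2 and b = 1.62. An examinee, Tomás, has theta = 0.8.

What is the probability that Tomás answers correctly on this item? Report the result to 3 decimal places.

0.141

P(theta) = 1 / (1 + exp(−a(theta − b)))
Exponent: 2.2 × (0.8 − 1.62) = -1.8040
1/(1 + e^{1.8040}) = 0.1414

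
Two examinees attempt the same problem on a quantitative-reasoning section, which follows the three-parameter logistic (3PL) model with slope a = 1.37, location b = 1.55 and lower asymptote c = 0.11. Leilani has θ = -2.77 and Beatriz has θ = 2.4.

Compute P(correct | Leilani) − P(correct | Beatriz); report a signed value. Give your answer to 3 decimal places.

-0.676

P(θ) = c + (1 − c) · 1 / (1 + exp(−a(θ − b)))
P(Leilani) = 0.1124  [exponent -5.9184]
P(Beatriz) = 0.7883  [exponent 1.1645]
Difference = 0.1124 − 0.7883 = -0.6759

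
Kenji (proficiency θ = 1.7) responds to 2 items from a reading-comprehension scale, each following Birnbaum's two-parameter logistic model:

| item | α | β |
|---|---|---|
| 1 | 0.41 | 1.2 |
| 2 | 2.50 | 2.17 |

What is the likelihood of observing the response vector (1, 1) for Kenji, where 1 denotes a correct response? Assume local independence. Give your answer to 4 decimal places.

0.1300

P(θ) = 1 / (1 + exp(−α(θ − β)))
P_1 = 1/(1+e^{-0.2050}) = 0.5511
P_2 = 1/(1+e^{1.1750}) = 0.2360
L = P_1 × P_2 = 0.5511 × 0.2360 = 0.13003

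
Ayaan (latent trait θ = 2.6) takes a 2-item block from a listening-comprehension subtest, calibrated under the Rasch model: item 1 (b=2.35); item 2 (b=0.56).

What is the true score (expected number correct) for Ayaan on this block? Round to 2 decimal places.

1.45

P(θ) = 1 / (1 + exp(−(θ − b)))
P_1 = 1/(1+e^{-0.2500}) = 0.5622
P_2 = 1/(1+e^{-2.0400}) = 0.8849
E[score] = 0.5622 + 0.8849 = 1.4471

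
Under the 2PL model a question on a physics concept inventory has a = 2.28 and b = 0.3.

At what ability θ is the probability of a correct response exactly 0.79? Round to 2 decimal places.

P(θ) = 1 / (1 + exp(−a(θ − b)))
logit = ln(0.7900/0.2100) = 1.3249
θ = b + logit/(a) = 0.3 + 1.3249/2.2800 = 0.8811

0.88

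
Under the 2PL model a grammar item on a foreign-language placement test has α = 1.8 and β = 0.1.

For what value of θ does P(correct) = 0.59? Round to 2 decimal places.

0.30

P(θ) = 1 / (1 + exp(−α(θ − β)))
logit = ln(0.5900/0.4100) = 0.3640
θ = β + logit/(α) = 0.1 + 0.3640/1.8000 = 0.3022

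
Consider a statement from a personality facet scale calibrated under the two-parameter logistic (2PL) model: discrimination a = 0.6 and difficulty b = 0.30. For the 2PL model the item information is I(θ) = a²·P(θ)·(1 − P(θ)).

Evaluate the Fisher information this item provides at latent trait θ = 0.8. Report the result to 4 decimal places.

0.0880

P = 1/(1+e^{-0.3000}) = 0.5744
P(1−P) = 0.5744 × 0.4256 = 0.2445
I = a² × P(1−P) = 0.6² × 0.2445 = 0.08800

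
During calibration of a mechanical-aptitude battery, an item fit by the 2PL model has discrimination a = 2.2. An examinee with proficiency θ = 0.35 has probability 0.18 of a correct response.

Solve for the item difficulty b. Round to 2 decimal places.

P(θ) = 1 / (1 + exp(−a(θ − b)))
logit(0.18) = ln(0.18/0.82) = -1.5163
b = θ − logit/(a) = 0.35 − (-1.5163)/2.2000 = 1.0392

1.04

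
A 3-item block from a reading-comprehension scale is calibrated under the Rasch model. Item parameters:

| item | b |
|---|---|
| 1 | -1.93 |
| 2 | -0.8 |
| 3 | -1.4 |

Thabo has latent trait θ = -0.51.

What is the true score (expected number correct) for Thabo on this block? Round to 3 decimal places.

2.086

P(θ) = 1 / (1 + exp(−(θ − b)))
P_1 = 1/(1+e^{-1.4200}) = 0.8053
P_2 = 1/(1+e^{-0.2900}) = 0.5720
P_3 = 1/(1+e^{-0.8900}) = 0.7089
E[score] = 0.8053 + 0.5720 + 0.7089 = 2.0862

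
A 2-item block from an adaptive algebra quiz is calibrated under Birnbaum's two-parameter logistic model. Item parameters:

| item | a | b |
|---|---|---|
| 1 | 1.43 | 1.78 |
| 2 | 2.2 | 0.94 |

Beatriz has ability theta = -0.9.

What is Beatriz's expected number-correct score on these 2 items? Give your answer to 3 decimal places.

P(theta) = 1 / (1 + exp(−a(theta − b)))
P_1 = 1/(1+e^{3.8324}) = 0.0212
P_2 = 1/(1+e^{4.0480}) = 0.0172
E[score] = 0.0212 + 0.0172 = 0.0384

0.038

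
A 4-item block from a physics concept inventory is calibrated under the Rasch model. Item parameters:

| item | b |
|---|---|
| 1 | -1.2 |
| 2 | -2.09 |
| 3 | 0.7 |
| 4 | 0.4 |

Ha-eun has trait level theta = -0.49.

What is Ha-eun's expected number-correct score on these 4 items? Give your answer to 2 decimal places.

P(theta) = 1 / (1 + exp(−(theta − b)))
P_1 = 1/(1+e^{-0.7100}) = 0.6704
P_2 = 1/(1+e^{-1.6000}) = 0.8320
P_3 = 1/(1+e^{1.1900}) = 0.2333
P_4 = 1/(1+e^{0.8900}) = 0.2911
E[score] = 0.6704 + 0.8320 + 0.2333 + 0.2911 = 2.0268

2.03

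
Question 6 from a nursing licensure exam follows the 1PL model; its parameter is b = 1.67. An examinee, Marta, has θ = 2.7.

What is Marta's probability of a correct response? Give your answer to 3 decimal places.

P(θ) = 1 / (1 + exp(−(θ − b)))
Exponent: (2.7 − 1.67) = 1.0300
1/(1 + e^{-1.0300}) = 0.7369
P = 0.7369

0.737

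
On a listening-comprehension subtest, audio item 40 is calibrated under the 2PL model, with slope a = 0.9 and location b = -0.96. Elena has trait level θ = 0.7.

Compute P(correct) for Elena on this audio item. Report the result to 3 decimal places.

0.817

P(θ) = 1 / (1 + exp(−a(θ − b)))
Exponent: 0.9 × (0.7 − (-0.96)) = 1.4940
1/(1 + e^{-1.4940}) = 0.8167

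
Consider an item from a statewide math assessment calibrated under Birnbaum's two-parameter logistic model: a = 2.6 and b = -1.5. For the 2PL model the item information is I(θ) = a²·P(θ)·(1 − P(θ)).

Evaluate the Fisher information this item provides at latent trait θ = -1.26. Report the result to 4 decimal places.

1.5356

P = 1/(1+e^{-0.6240}) = 0.6511
P(1−P) = 0.6511 × 0.3489 = 0.2272
I = a² × P(1−P) = 2.6² × 0.2272 = 1.53560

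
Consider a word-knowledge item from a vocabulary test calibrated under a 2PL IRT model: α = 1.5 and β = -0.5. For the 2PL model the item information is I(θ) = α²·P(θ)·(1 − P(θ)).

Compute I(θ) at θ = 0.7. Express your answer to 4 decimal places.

P = 1/(1+e^{-1.8000}) = 0.8581
P(1−P) = 0.8581 × 0.1419 = 0.1217
I = α² × P(1−P) = 1.5² × 0.1217 = 0.27389

0.2739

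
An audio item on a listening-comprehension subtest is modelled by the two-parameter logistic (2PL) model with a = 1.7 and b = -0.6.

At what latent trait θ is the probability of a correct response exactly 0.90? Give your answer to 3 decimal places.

0.692

P(θ) = 1 / (1 + exp(−a(θ − b)))
logit = ln(0.9000/0.1000) = 2.1972
θ = b + logit/(a) = -0.6 + 2.1972/1.7000 = 0.6925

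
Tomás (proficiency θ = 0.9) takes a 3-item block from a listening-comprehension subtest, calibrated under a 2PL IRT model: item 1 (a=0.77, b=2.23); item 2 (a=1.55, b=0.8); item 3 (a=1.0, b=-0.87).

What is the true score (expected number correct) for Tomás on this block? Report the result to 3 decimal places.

1.657

P(θ) = 1 / (1 + exp(−a(θ − b)))
P_1 = 1/(1+e^{1.0241}) = 0.2642
P_2 = 1/(1+e^{-0.1550}) = 0.5387
P_3 = 1/(1+e^{-1.7700}) = 0.8545
E[score] = 0.2642 + 0.5387 + 0.8545 = 1.6574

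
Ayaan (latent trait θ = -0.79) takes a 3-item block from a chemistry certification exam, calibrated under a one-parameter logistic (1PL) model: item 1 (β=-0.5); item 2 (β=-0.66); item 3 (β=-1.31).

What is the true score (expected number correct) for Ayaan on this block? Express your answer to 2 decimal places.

P(θ) = 1 / (1 + exp(−(θ − β)))
P_1 = 1/(1+e^{0.2900}) = 0.4280
P_2 = 1/(1+e^{0.1300}) = 0.4675
P_3 = 1/(1+e^{-0.5200}) = 0.6271
E[score] = 0.4280 + 0.4675 + 0.6271 = 1.5227

1.52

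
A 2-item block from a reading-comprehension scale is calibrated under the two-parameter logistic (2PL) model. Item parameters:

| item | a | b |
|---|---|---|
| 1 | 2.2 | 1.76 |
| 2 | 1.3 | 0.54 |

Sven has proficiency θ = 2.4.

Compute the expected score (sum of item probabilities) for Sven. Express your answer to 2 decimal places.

1.72

P(θ) = 1 / (1 + exp(−a(θ − b)))
P_1 = 1/(1+e^{-1.4080}) = 0.8035
P_2 = 1/(1+e^{-2.4180}) = 0.9182
E[score] = 0.8035 + 0.9182 = 1.7216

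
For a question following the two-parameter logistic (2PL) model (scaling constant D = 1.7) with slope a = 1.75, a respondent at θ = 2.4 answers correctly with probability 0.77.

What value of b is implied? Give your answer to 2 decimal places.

1.99

P(θ) = 1 / (1 + exp(−D·a(θ − b)))
logit(0.77) = ln(0.77/0.23) = 1.2083
b = θ − logit/(1.7·a) = 2.4 − 1.2083/2.9750 = 1.9938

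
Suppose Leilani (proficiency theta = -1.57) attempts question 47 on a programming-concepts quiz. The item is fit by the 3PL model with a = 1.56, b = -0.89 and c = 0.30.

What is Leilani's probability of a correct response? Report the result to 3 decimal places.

P(theta) = c + (1 − c) · 1 / (1 + exp(−a(theta − b)))
Exponent: 1.56 × (-1.57 − (-0.89)) = -1.0608
1/(1 + e^{1.0608}) = 0.2572
P = 0.30 + 0.70 × 0.2572 = 0.4800

0.480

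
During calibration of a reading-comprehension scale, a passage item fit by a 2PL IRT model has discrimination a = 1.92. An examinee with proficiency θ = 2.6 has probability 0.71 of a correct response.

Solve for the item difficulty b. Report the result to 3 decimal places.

P(θ) = 1 / (1 + exp(−a(θ − b)))
logit(0.71) = ln(0.71/0.29) = 0.8954
b = θ − logit/(a) = 2.6 − 0.8954/1.9200 = 2.1337

2.134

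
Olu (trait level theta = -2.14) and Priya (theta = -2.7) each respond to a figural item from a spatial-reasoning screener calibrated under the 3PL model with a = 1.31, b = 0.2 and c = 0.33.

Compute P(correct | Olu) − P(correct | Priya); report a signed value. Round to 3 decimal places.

P(theta) = c + (1 − c) · 1 / (1 + exp(−a(theta − b)))
P(Olu) = 0.3599  [exponent -3.0654]
P(Priya) = 0.3447  [exponent -3.7990]
Difference = 0.3599 − 0.3447 = 0.0152

0.015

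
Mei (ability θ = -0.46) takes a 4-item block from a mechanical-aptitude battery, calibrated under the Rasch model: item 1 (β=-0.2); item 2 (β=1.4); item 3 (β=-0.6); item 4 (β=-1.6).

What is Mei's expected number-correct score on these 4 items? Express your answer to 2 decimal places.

P(θ) = 1 / (1 + exp(−(θ − β)))
P_1 = 1/(1+e^{0.2600}) = 0.4354
P_2 = 1/(1+e^{1.8600}) = 0.1347
P_3 = 1/(1+e^{-0.1400}) = 0.5349
P_4 = 1/(1+e^{-1.1400}) = 0.7577
E[score] = 0.4354 + 0.1347 + 0.5349 + 0.7577 = 1.8627

1.86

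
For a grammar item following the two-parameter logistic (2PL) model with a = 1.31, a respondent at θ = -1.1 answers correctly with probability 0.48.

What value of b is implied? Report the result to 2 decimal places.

-1.04

P(θ) = 1 / (1 + exp(−a(θ − b)))
logit(0.48) = ln(0.48/0.52) = -0.0800
b = θ − logit/(a) = -1.1 − (-0.0800)/1.3100 = -1.0389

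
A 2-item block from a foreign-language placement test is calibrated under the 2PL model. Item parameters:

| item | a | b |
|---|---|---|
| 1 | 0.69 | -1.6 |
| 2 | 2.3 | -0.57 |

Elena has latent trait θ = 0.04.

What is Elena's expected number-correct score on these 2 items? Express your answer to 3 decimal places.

P(θ) = 1 / (1 + exp(−a(θ − b)))
P_1 = 1/(1+e^{-1.1316}) = 0.7561
P_2 = 1/(1+e^{-1.4030}) = 0.8027
E[score] = 0.7561 + 0.8027 = 1.5588

1.559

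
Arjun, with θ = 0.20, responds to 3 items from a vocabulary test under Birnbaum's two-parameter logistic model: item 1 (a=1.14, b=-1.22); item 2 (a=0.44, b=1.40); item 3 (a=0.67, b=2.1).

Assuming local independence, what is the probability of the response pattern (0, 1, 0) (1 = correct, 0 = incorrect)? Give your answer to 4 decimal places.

P(θ) = 1 / (1 + exp(−a(θ − b)))
P_1 = 1/(1+e^{-1.6188}) = 0.8346
P_2 = 1/(1+e^{0.5280}) = 0.3710
P_3 = 1/(1+e^{1.2730}) = 0.2187
L = (1−P_1) × P_2 × (1−P_3) = 0.1654 × 0.3710 × 0.7813 = 0.04793

0.0479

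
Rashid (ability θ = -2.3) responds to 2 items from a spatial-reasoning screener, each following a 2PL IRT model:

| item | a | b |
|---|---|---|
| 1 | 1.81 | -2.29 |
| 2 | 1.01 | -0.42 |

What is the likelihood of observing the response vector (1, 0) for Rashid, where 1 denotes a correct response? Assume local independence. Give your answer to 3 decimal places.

P(θ) = 1 / (1 + exp(−a(θ − b)))
P_1 = 1/(1+e^{0.0181}) = 0.4955
P_2 = 1/(1+e^{1.8988}) = 0.1302
L = P_1 × (1−P_2) = 0.4955 × 0.8698 = 0.43094

0.431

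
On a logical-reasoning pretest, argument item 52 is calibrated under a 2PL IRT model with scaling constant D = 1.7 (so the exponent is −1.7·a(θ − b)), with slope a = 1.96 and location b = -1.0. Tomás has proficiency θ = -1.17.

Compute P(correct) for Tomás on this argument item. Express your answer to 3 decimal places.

0.362

P(θ) = 1 / (1 + exp(−D·a(θ − b)))
Exponent: 1.7 × 1.96 × (-1.17 − (-1.0)) = -0.5664
1/(1 + e^{0.5664}) = 0.3621
P = 0.3621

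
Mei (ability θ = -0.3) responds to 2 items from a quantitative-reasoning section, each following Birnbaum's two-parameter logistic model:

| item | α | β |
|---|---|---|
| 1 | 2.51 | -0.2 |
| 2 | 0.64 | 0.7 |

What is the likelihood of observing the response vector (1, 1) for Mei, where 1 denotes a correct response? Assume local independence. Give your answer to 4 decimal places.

P(θ) = 1 / (1 + exp(−α(θ − β)))
P_1 = 1/(1+e^{0.2510}) = 0.4376
P_2 = 1/(1+e^{0.6400}) = 0.3452
L = P_1 × P_2 = 0.4376 × 0.3452 = 0.15107

0.1511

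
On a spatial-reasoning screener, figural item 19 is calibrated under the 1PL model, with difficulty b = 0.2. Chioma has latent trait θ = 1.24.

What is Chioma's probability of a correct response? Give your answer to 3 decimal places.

0.739

P(θ) = 1 / (1 + exp(−(θ − b)))
Exponent: (1.24 − 0.2) = 1.0400
1/(1 + e^{-1.0400}) = 0.7389
P = 0.7389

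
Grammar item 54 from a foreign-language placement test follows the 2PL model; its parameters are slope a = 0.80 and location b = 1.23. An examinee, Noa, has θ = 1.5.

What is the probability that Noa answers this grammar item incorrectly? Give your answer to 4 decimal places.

P(θ) = 1 / (1 + exp(−a(θ − b)))
Exponent: 0.80 × (1.5 − 1.23) = 0.2160
1/(1 + e^{-0.2160}) = 0.5538
P(incorrect) = 1 − 0.5538 = 0.4462

0.4462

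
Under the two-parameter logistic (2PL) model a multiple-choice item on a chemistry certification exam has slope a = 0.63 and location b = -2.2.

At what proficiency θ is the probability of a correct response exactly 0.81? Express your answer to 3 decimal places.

0.102

P(θ) = 1 / (1 + exp(−a(θ − b)))
logit = ln(0.8100/0.1900) = 1.4500
θ = b + logit/(a) = -2.2 + 1.4500/0.6300 = 0.1016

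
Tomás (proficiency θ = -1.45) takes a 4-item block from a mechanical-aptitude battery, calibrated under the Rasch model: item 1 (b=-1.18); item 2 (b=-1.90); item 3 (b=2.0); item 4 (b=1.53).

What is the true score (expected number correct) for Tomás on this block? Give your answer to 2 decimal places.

P(θ) = 1 / (1 + exp(−(θ − b)))
P_1 = 1/(1+e^{0.2700}) = 0.4329
P_2 = 1/(1+e^{-0.4500}) = 0.6106
P_3 = 1/(1+e^{3.4500}) = 0.0308
P_4 = 1/(1+e^{2.9800}) = 0.0483
E[score] = 0.4329 + 0.6106 + 0.0308 + 0.0483 = 1.1227

1.12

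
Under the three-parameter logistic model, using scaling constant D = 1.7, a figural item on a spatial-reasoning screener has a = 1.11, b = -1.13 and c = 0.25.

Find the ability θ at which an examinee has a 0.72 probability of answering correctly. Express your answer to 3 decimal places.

P(θ) = c + (1 − c) · 1 / (1 + exp(−D·a(θ − b)))
Remove guessing floor: (0.72 − 0.25)/(1 − 0.25) = 0.6267
logit = ln(0.6267/0.3733) = 0.5179
θ = b + logit/(1.7·a) = -1.13 + 0.5179/1.8870 = -0.8555

-0.856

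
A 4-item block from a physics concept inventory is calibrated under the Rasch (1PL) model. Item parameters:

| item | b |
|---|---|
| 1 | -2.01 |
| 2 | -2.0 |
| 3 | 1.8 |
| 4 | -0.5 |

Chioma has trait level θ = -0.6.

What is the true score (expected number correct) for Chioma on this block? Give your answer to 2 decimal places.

P(θ) = 1 / (1 + exp(−(θ − b)))
P_1 = 1/(1+e^{-1.4100}) = 0.8038
P_2 = 1/(1+e^{-1.4000}) = 0.8022
P_3 = 1/(1+e^{2.4000}) = 0.0832
P_4 = 1/(1+e^{0.1000}) = 0.4750
E[score] = 0.8038 + 0.8022 + 0.0832 + 0.4750 = 2.1641

2.16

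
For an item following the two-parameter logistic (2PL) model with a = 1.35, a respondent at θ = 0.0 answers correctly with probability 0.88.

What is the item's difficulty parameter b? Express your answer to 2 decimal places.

P(θ) = 1 / (1 + exp(−a(θ − b)))
logit(0.88) = ln(0.88/0.12) = 1.9924
b = θ − logit/(a) = 0.0 − 1.9924/1.3500 = -1.4759

-1.48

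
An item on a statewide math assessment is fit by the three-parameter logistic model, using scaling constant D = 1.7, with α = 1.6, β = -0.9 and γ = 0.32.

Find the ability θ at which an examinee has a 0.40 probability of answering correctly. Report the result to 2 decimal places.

-1.64

P(θ) = γ + (1 − γ) · 1 / (1 + exp(−D·α(θ − β)))
Remove guessing floor: (0.40 − 0.32)/(1 − 0.32) = 0.1176
logit = ln(0.1176/0.8824) = -2.0149
θ = β + logit/(1.7·α) = -0.9 + (-2.0149)/2.7200 = -1.6408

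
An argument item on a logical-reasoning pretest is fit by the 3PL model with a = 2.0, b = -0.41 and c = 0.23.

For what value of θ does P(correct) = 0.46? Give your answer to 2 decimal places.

-0.84

P(θ) = c + (1 − c) · 1 / (1 + exp(−a(θ − b)))
Remove guessing floor: (0.46 − 0.23)/(1 − 0.23) = 0.2987
logit = ln(0.2987/0.7013) = -0.8535
θ = b + logit/(a) = -0.41 + (-0.8535)/2.0000 = -0.8367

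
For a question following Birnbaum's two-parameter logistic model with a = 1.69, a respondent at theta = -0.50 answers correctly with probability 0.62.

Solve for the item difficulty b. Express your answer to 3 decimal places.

P(theta) = 1 / (1 + exp(−a(theta − b)))
logit(0.62) = ln(0.62/0.38) = 0.4895
b = theta − logit/(a) = -0.50 − 0.4895/1.6900 = -0.7897

-0.790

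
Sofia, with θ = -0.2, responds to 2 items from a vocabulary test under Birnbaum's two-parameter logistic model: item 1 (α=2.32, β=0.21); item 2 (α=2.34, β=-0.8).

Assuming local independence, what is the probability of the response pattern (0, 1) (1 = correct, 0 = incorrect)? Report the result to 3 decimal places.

P(θ) = 1 / (1 + exp(−α(θ − β)))
P_1 = 1/(1+e^{0.9512}) = 0.2786
P_2 = 1/(1+e^{-1.4040}) = 0.8028
L = (1−P_1) × P_2 = 0.7214 × 0.8028 = 0.57912

0.579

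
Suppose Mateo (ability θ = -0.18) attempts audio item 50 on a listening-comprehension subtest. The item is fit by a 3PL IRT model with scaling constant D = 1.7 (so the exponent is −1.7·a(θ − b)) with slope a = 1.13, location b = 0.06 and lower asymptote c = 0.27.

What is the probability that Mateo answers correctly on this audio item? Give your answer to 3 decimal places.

P(θ) = c + (1 − c) · 1 / (1 + exp(−D·a(θ − b)))
Exponent: 1.7 × 1.13 × (-0.18 − 0.06) = -0.4610
1/(1 + e^{0.4610}) = 0.3867
P = 0.27 + 0.73 × 0.3867 = 0.5523

0.552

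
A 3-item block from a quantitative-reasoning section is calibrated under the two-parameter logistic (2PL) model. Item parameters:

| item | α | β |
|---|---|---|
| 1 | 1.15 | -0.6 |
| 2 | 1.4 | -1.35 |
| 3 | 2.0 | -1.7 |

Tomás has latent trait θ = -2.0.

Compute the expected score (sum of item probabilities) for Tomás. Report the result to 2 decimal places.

0.81

P(θ) = 1 / (1 + exp(−α(θ − β)))
P_1 = 1/(1+e^{1.6100}) = 0.1666
P_2 = 1/(1+e^{0.9100}) = 0.2870
P_3 = 1/(1+e^{0.6000}) = 0.3543
E[score] = 0.1666 + 0.2870 + 0.3543 = 0.8079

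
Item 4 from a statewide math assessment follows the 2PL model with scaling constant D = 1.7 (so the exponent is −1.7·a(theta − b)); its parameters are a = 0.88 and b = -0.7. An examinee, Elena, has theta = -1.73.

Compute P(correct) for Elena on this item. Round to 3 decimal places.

P(theta) = 1 / (1 + exp(−D·a(theta − b)))
Exponent: 1.7 × 0.88 × (-1.73 − (-0.7)) = -1.5409
1/(1 + e^{1.5409}) = 0.1764
P = 0.1764

0.176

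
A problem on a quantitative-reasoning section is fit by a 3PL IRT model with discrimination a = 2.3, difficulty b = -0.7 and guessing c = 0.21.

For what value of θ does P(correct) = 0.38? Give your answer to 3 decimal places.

-1.263

P(θ) = c + (1 − c) · 1 / (1 + exp(−a(θ − b)))
Remove guessing floor: (0.38 − 0.21)/(1 − 0.21) = 0.2152
logit = ln(0.2152/0.7848) = -1.2939
θ = b + logit/(a) = -0.7 + (-1.2939)/2.3000 = -1.2626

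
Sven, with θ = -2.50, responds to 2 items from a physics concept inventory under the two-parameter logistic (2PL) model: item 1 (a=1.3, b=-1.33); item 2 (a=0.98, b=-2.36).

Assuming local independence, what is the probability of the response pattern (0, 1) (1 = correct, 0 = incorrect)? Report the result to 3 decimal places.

0.382

P(θ) = 1 / (1 + exp(−a(θ − b)))
P_1 = 1/(1+e^{1.5210}) = 0.1793
P_2 = 1/(1+e^{0.1372}) = 0.4658
L = (1−P_1) × P_2 = 0.8207 × 0.4658 = 0.38224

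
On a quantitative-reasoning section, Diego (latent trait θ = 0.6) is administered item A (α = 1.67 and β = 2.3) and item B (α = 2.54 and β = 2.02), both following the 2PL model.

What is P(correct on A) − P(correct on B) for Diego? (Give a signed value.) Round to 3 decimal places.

P(θ) = 1 / (1 + exp(−α(θ − β)))
P_A = 0.0553
P_B = 0.0264
P_A − P_B = 0.0288

0.029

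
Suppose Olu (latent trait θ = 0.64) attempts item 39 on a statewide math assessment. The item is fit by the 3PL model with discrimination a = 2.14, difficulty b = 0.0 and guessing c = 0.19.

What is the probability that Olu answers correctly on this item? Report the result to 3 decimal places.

0.836

P(θ) = c + (1 − c) · 1 / (1 + exp(−a(θ − b)))
Exponent: 2.14 × (0.64 − 0.0) = 1.3696
1/(1 + e^{-1.3696}) = 0.7973
P = 0.19 + 0.81 × 0.7973 = 0.8358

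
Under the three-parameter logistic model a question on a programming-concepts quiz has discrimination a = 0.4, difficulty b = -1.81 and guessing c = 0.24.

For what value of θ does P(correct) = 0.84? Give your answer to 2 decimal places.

P(θ) = c + (1 − c) · 1 / (1 + exp(−a(θ − b)))
Remove guessing floor: (0.84 − 0.24)/(1 − 0.24) = 0.7895
logit = ln(0.7895/0.2105) = 1.3218
θ = b + logit/(a) = -1.81 + 1.3218/0.4000 = 1.4944

1.49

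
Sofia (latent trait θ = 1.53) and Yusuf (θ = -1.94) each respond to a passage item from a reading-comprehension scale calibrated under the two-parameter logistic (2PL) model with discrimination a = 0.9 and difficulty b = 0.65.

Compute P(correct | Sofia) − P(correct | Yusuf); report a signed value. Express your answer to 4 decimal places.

P(θ) = 1 / (1 + exp(−a(θ − b)))
P(Sofia) = 0.6883  [exponent 0.7920]
P(Yusuf) = 0.0886  [exponent -2.3310]
Difference = 0.6883 − 0.0886 = 0.5997

0.5997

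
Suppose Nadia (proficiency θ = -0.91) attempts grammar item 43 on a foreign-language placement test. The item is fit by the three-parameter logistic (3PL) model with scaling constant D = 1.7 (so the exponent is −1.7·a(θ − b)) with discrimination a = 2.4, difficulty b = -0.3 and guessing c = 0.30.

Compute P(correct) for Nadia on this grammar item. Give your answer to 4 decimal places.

0.3537

P(θ) = c + (1 − c) · 1 / (1 + exp(−D·a(θ − b)))
Exponent: 1.7 × 2.4 × (-0.91 − (-0.3)) = -2.4888
1/(1 + e^{2.4888}) = 0.0766
P = 0.30 + 0.70 × 0.0766 = 0.3537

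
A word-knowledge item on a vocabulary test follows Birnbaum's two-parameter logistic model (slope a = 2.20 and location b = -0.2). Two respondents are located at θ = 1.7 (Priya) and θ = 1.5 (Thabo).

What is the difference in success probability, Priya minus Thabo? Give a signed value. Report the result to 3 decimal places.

0.008

P(θ) = 1 / (1 + exp(−a(θ − b)))
P(Priya) = 0.9849  [exponent 4.1800]
P(Thabo) = 0.9768  [exponent 3.7400]
Difference = 0.9849 − 0.9768 = 0.0081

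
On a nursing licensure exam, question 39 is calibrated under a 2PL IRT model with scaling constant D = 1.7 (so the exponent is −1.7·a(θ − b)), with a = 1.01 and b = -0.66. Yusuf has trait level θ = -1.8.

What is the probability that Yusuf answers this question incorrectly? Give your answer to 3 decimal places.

0.876

P(θ) = 1 / (1 + exp(−D·a(θ − b)))
Exponent: 1.7 × 1.01 × (-1.8 − (-0.66)) = -1.9574
1/(1 + e^{1.9574}) = 0.1238
P = 0.1238
P(incorrect) = 1 − 0.1238 = 0.8762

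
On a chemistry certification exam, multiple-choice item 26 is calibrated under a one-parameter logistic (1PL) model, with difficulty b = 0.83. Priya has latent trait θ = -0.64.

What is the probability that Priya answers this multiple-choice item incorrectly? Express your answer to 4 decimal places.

P(θ) = 1 / (1 + exp(−(θ − b)))
Exponent: (-0.64 − 0.83) = -1.4700
1/(1 + e^{1.4700}) = 0.1869
P = 0.1869
P(incorrect) = 1 − 0.1869 = 0.8131

0.8131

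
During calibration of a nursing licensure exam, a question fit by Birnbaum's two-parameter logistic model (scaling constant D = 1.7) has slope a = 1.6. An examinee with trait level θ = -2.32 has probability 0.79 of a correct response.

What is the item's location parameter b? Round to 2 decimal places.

P(θ) = 1 / (1 + exp(−D·a(θ − b)))
logit(0.79) = ln(0.79/0.21) = 1.3249
b = θ − logit/(1.7·a) = -2.32 − 1.3249/2.7200 = -2.8071

-2.81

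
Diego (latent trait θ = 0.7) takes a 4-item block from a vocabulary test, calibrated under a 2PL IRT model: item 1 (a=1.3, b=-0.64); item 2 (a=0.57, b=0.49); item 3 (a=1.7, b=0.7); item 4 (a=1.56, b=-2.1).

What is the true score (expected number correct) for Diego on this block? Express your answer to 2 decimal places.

2.87

P(θ) = 1 / (1 + exp(−a(θ − b)))
P_1 = 1/(1+e^{-1.7420}) = 0.8509
P_2 = 1/(1+e^{-0.1197}) = 0.5299
P_3 = 1/(1+e^{0.0000}) = 0.5000
P_4 = 1/(1+e^{-4.3680}) = 0.9875
E[score] = 0.8509 + 0.5299 + 0.5000 + 0.9875 = 2.8683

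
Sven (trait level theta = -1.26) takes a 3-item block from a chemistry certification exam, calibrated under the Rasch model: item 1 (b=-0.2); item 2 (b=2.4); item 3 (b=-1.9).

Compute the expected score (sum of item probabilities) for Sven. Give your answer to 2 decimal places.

P(theta) = 1 / (1 + exp(−(theta − b)))
P_1 = 1/(1+e^{1.0600}) = 0.2573
P_2 = 1/(1+e^{3.6600}) = 0.0251
P_3 = 1/(1+e^{-0.6400}) = 0.6548
E[score] = 0.2573 + 0.0251 + 0.6548 = 0.9371

0.94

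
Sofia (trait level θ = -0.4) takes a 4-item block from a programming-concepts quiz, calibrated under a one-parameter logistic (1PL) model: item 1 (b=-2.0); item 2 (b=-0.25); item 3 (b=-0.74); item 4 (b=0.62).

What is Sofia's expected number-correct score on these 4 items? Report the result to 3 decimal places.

2.144

P(θ) = 1 / (1 + exp(−(θ − b)))
P_1 = 1/(1+e^{-1.6000}) = 0.8320
P_2 = 1/(1+e^{0.1500}) = 0.4626
P_3 = 1/(1+e^{-0.3400}) = 0.5842
P_4 = 1/(1+e^{1.0200}) = 0.2650
E[score] = 0.8320 + 0.4626 + 0.5842 + 0.2650 = 2.1438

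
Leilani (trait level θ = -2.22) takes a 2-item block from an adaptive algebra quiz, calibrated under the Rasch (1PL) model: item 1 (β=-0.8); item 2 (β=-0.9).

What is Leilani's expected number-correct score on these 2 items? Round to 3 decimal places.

0.405

P(θ) = 1 / (1 + exp(−(θ − β)))
P_1 = 1/(1+e^{1.4200}) = 0.1947
P_2 = 1/(1+e^{1.3200}) = 0.2108
E[score] = 0.1947 + 0.2108 = 0.4055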